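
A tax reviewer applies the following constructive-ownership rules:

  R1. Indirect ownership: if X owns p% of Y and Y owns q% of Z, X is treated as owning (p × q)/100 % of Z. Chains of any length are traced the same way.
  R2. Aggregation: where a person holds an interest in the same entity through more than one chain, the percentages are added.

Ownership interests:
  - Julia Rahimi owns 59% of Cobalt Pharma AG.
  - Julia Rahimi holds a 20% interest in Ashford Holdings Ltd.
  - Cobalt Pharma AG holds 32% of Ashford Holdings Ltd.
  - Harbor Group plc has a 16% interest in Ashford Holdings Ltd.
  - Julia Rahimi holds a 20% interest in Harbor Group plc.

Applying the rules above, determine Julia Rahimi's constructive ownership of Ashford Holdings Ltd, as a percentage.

Chain via Cobalt Pharma AG (R1): 59% × 32% = 18.88% of Ashford Holdings Ltd.
Chain via Harbor Group plc (R1): 20% × 16% = 3.2% of Ashford Holdings Ltd.
Direct interest in Ashford Holdings Ltd: 20%.
Aggregating (R2): 18.88% + 3.2% + 20% = 42.08%.

42.08%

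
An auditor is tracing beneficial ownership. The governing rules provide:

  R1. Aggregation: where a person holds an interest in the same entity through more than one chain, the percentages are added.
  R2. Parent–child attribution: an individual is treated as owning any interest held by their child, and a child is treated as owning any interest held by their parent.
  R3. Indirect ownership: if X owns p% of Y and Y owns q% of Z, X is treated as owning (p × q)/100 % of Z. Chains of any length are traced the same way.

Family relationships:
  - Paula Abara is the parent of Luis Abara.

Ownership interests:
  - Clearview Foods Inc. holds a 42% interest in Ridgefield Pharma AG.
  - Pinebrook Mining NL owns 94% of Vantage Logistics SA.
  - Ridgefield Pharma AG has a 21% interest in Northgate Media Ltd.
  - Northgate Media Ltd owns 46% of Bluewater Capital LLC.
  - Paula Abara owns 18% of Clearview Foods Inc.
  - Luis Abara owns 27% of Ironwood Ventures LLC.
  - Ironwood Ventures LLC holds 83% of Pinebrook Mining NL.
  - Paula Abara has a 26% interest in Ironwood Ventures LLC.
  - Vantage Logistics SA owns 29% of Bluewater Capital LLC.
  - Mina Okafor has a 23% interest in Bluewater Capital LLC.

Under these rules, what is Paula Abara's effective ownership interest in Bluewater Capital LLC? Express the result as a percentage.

12.72197%

By parent–child attribution (R2), Paula Abara is treated as also owning Luis Abara's interest in Ironwood Ventures LLC, giving 26% + 27% = 53%.
Chain via Clearview Foods Inc. → Ridgefield Pharma AG → Northgate Media Ltd (R3): 18% × 42% × 21% × 46% = 0.730296% of Bluewater Capital LLC.
Chain via Ironwood Ventures LLC → Pinebrook Mining NL → Vantage Logistics SA (R3): 53% × 83% × 94% × 29% = 11.991674% of Bluewater Capital LLC.
Aggregating (R1): 0.730296% + 11.991674% = 12.72197%.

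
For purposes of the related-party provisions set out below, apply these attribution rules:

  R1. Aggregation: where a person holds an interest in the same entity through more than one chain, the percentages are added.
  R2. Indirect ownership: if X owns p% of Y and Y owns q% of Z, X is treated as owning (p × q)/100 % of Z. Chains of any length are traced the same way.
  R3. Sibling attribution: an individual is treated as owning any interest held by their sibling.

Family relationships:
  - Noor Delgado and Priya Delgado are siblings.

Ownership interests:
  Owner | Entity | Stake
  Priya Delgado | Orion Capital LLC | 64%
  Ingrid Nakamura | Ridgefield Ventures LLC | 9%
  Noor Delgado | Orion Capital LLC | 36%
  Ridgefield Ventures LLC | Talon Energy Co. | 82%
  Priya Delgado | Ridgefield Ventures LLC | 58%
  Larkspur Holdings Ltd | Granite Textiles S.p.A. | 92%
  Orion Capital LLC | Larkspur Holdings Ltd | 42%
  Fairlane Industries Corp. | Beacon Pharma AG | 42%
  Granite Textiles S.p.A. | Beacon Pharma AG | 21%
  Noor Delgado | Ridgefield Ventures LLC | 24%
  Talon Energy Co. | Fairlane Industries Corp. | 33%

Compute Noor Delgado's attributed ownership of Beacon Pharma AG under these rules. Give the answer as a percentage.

17.433864%

By sibling attribution (R3), Noor Delgado is treated as also owning Priya Delgado's interest in Ridgefield Ventures LLC, giving 24% + 58% = 82%.
By sibling attribution (R3), Noor Delgado is treated as also owning Priya Delgado's interest in Orion Capital LLC, giving 36% + 64% = 100%.
Chain via Ridgefield Ventures LLC → Talon Energy Co. → Fairlane Industries Corp. (R2): 82% × 82% × 33% × 42% = 9.319464% of Beacon Pharma AG.
Chain via Orion Capital LLC → Larkspur Holdings Ltd → Granite Textiles S.p.A. (R2): 100% × 42% × 92% × 21% = 8.1144% of Beacon Pharma AG.
Aggregating (R1): 9.319464% + 8.1144% = 17.433864%.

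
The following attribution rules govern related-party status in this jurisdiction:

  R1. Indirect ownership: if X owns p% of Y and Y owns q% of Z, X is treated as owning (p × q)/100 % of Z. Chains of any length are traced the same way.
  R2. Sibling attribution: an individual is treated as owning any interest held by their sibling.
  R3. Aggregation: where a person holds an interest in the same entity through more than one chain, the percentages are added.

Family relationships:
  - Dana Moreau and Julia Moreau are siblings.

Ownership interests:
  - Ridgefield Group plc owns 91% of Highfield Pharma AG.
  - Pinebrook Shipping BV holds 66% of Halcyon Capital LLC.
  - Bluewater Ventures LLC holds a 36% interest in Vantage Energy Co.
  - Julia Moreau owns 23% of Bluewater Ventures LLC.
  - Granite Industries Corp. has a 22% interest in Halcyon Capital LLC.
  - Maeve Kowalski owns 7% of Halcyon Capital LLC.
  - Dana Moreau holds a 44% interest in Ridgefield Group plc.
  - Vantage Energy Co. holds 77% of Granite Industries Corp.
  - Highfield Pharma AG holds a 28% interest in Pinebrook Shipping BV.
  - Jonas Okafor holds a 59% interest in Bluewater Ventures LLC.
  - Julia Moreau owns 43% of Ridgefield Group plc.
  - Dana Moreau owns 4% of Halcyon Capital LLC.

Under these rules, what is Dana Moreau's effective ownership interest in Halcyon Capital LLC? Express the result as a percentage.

20.033248%

By sibling attribution (R2), Dana Moreau is treated as also owning Julia Moreau's interest in Ridgefield Group plc, giving 44% + 43% = 87%.
By sibling attribution (R2), Dana Moreau is treated as owning Julia Moreau's 23% interest in Bluewater Ventures LLC.
Chain via Ridgefield Group plc → Highfield Pharma AG → Pinebrook Shipping BV (R1): 87% × 91% × 28% × 66% = 14.630616% of Halcyon Capital LLC.
Direct interest in Halcyon Capital LLC: 4%.
Chain via Bluewater Ventures LLC → Vantage Energy Co. → Granite Industries Corp. (R1): 23% × 36% × 77% × 22% = 1.402632% of Halcyon Capital LLC.
Aggregating (R3): 14.630616% + 4% + 1.402632% = 20.033248%.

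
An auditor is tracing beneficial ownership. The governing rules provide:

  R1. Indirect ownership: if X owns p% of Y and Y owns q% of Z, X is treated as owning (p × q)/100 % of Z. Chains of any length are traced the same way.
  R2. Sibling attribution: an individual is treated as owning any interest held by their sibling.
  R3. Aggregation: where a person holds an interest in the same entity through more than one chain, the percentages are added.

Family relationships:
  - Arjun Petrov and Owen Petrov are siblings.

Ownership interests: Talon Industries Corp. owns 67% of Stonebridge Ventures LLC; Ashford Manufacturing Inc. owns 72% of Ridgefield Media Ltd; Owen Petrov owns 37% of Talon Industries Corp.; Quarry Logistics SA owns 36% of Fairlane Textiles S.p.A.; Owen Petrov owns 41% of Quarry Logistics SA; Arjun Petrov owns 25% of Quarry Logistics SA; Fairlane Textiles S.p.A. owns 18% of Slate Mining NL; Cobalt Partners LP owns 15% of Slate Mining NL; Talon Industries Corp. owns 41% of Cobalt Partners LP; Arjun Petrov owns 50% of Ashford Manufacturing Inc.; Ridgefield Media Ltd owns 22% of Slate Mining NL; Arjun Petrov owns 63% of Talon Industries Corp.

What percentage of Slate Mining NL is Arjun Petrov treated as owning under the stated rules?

18.3468%

By sibling attribution (R2), Arjun Petrov is treated as also owning Owen Petrov's interest in Quarry Logistics SA, giving 25% + 41% = 66%.
By sibling attribution (R2), Arjun Petrov is treated as also owning Owen Petrov's interest in Talon Industries Corp, giving 63% + 37% = 100%.
Chain via Ashford Manufacturing Inc. → Ridgefield Media Ltd (R1): 50% × 72% × 22% = 7.92% of Slate Mining NL.
Chain via Quarry Logistics SA → Fairlane Textiles S.p.A. (R1): 66% × 36% × 18% = 4.2768% of Slate Mining NL.
Chain via Talon Industries Corp. → Cobalt Partners LP (R1): 100% × 41% × 15% = 6.15% of Slate Mining NL.
Aggregating (R3): 7.92% + 4.2768% + 6.15% = 18.3468%.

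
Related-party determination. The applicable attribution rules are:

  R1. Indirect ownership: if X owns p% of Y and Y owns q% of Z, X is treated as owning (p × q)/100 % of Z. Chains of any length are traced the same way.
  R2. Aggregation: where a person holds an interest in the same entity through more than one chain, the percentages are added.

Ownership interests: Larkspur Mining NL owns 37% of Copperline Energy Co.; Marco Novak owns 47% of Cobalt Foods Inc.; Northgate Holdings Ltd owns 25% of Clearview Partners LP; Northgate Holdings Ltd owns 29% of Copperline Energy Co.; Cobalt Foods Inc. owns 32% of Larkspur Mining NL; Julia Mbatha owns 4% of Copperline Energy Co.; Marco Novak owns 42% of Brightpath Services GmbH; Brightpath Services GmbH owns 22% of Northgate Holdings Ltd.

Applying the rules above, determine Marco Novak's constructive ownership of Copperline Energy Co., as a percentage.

Chain via Brightpath Services GmbH → Northgate Holdings Ltd (R1): 42% × 22% × 29% = 2.6796% of Copperline Energy Co.
Chain via Cobalt Foods Inc. → Larkspur Mining NL (R1): 47% × 32% × 37% = 5.5648% of Copperline Energy Co.
Aggregating (R2): 2.6796% + 5.5648% = 8.2444%.

8.2444%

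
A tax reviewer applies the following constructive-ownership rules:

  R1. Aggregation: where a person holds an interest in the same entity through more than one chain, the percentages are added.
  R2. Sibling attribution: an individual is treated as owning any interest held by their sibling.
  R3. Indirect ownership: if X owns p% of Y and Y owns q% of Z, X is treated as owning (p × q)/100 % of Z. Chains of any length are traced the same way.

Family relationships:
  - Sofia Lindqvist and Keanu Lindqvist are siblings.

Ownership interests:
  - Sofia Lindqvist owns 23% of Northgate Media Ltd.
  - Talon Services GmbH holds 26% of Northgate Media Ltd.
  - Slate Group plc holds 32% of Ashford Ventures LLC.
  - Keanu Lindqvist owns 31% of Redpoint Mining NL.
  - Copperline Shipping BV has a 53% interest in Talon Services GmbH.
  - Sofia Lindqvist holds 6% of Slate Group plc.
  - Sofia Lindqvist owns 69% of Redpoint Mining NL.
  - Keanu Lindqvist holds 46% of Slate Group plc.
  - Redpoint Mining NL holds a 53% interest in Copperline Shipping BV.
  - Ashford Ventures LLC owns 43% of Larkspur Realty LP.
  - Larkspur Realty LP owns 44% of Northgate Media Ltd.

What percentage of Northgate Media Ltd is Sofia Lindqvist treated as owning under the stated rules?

By sibling attribution (R2), Sofia Lindqvist is treated as also owning Keanu Lindqvist's interest in Redpoint Mining NL, giving 69% + 31% = 100%.
By sibling attribution (R2), Sofia Lindqvist is treated as also owning Keanu Lindqvist's interest in Slate Group plc, giving 6% + 46% = 52%.
Chain via Redpoint Mining NL → Copperline Shipping BV → Talon Services GmbH (R3): 100% × 53% × 53% × 26% = 7.3034% of Northgate Media Ltd.
Chain via Slate Group plc → Ashford Ventures LLC → Larkspur Realty LP (R3): 52% × 32% × 43% × 44% = 3.148288% of Northgate Media Ltd.
Direct interest in Northgate Media Ltd: 23%.
Aggregating (R1): 7.3034% + 3.148288% + 23% = 33.451688%.

33.451688%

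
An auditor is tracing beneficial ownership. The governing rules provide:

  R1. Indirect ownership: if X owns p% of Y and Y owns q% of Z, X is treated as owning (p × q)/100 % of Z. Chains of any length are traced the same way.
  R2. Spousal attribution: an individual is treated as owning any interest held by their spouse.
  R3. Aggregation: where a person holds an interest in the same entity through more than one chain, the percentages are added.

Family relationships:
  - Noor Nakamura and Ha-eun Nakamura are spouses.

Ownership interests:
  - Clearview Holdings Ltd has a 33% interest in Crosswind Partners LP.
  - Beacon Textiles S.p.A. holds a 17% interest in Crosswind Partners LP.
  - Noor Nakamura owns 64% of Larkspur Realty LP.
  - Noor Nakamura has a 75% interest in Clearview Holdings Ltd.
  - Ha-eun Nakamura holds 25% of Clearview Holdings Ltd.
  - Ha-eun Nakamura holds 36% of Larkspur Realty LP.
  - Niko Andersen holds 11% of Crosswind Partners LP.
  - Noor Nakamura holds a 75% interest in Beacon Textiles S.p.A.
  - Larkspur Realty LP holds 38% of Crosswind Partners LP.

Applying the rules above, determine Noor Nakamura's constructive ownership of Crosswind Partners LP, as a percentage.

By spousal attribution (R2), Noor Nakamura is treated as also owning Ha-eun Nakamura's interest in Clearview Holdings Ltd, giving 75% + 25% = 100%.
By spousal attribution (R2), Noor Nakamura is treated as also owning Ha-eun Nakamura's interest in Larkspur Realty LP, giving 64% + 36% = 100%.
Chain via Clearview Holdings Ltd (R1): 100% × 33% = 33% of Crosswind Partners LP.
Chain via Larkspur Realty LP (R1): 100% × 38% = 38% of Crosswind Partners LP.
Chain via Beacon Textiles S.p.A. (R1): 75% × 17% = 12.75% of Crosswind Partners LP.
Aggregating (R3): 33% + 38% + 12.75% = 83.75%.

83.75%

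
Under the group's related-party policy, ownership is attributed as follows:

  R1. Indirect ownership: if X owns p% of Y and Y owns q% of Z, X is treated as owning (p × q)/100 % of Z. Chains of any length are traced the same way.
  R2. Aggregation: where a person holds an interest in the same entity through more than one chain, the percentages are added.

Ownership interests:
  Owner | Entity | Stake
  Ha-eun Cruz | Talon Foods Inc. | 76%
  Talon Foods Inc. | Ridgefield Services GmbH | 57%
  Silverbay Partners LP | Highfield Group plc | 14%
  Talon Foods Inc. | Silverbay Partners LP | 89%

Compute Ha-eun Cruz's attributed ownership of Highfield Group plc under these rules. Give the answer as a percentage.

Chain via Talon Foods Inc. → Silverbay Partners LP (R1): 76% × 89% × 14% = 9.4696% of Highfield Group plc.

9.4696%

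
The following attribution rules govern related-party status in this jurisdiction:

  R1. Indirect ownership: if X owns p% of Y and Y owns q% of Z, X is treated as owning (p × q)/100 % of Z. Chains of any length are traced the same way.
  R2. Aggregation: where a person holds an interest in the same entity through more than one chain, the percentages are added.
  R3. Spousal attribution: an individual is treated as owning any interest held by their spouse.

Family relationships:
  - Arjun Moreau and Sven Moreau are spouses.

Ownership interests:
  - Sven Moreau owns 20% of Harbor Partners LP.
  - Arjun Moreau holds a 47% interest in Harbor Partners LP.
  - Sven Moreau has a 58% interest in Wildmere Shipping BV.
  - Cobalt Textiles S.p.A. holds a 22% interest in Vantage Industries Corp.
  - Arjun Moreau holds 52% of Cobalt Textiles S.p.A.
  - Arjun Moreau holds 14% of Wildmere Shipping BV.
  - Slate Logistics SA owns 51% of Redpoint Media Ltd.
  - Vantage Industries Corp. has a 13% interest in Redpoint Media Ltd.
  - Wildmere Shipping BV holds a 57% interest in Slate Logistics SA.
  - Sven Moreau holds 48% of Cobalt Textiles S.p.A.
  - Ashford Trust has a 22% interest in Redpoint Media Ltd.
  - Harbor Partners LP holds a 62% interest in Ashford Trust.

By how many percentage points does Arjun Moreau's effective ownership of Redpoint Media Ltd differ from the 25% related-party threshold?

By spousal attribution (R3), Arjun Moreau is treated as also owning Sven Moreau's interest in Wildmere Shipping BV, giving 14% + 58% = 72%.
By spousal attribution (R3), Arjun Moreau is treated as also owning Sven Moreau's interest in Cobalt Textiles S.p.A, giving 52% + 48% = 100%.
By spousal attribution (R3), Arjun Moreau is treated as also owning Sven Moreau's interest in Harbor Partners LP, giving 47% + 20% = 67%.
Chain via Wildmere Shipping BV → Slate Logistics SA (R1): 72% × 57% × 51% = 20.9304% of Redpoint Media Ltd.
Chain via Cobalt Textiles S.p.A. → Vantage Industries Corp. (R1): 100% × 22% × 13% = 2.86% of Redpoint Media Ltd.
Chain via Harbor Partners LP → Ashford Trust (R1): 67% × 62% × 22% = 9.1388% of Redpoint Media Ltd.
Aggregating (R2): 20.9304% + 2.86% + 9.1388% = 32.9292%.
32.9292% exceeds the 25% threshold by 7.9292 percentage points.

7.9292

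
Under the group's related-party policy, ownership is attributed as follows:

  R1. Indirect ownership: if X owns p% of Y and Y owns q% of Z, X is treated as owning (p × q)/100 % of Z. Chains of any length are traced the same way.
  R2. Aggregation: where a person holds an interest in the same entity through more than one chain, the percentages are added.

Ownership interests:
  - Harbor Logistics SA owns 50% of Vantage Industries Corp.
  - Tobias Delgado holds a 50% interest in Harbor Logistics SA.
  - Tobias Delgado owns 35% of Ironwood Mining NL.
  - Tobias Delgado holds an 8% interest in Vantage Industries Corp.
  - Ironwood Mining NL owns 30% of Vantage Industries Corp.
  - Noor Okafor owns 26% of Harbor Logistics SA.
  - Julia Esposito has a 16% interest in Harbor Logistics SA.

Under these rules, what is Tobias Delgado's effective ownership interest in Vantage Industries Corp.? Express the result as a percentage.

Chain via Ironwood Mining NL (R1): 35% × 30% = 10.5% of Vantage Industries Corp.
Chain via Harbor Logistics SA (R1): 50% × 50% = 25% of Vantage Industries Corp.
Direct interest in Vantage Industries Corp: 8%.
Aggregating (R2): 10.5% + 25% + 8% = 43.5%.

43.5%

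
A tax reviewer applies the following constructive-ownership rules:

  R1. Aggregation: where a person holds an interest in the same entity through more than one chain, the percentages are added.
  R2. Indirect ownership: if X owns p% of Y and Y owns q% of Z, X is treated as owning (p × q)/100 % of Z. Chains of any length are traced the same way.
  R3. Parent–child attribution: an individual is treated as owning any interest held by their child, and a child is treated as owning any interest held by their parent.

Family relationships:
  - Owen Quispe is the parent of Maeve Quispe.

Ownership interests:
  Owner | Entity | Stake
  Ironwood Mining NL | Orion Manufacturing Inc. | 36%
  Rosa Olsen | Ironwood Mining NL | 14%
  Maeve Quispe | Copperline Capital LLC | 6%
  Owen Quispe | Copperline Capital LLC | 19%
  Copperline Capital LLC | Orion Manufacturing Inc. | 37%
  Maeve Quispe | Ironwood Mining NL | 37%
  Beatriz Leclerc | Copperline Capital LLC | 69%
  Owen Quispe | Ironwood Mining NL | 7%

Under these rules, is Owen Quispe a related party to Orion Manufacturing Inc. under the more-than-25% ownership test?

Yes

By parent–child attribution (R3), Owen Quispe is treated as also owning Maeve Quispe's interest in Ironwood Mining NL, giving 7% + 37% = 44%.
By parent–child attribution (R3), Owen Quispe is treated as also owning Maeve Quispe's interest in Copperline Capital LLC, giving 19% + 6% = 25%.
Chain via Ironwood Mining NL (R2): 44% × 36% = 15.84% of Orion Manufacturing Inc.
Chain via Copperline Capital LLC (R2): 25% × 37% = 9.25% of Orion Manufacturing Inc.
Aggregating (R1): 15.84% + 9.25% = 25.09%.
25.09% exceeds the 25% threshold, so Owen is a related party to Orion Manufacturing Inc.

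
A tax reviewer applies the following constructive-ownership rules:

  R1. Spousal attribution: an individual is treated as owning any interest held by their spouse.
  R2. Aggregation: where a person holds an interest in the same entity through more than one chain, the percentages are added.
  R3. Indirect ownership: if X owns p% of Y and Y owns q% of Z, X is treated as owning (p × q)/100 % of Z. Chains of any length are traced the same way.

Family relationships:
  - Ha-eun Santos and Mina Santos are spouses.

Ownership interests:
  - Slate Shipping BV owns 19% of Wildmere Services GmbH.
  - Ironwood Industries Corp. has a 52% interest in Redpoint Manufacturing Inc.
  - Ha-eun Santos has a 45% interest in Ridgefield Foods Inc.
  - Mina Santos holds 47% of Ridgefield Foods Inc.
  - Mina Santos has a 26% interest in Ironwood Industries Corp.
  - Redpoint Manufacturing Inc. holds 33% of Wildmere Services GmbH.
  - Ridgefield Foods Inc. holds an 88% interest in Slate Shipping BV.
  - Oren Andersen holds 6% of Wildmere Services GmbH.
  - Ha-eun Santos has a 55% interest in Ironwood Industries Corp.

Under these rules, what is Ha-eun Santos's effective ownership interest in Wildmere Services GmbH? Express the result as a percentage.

By spousal attribution (R1), Ha-eun Santos is treated as also owning Mina Santos's interest in Ridgefield Foods Inc, giving 45% + 47% = 92%.
By spousal attribution (R1), Ha-eun Santos is treated as also owning Mina Santos's interest in Ironwood Industries Corp, giving 55% + 26% = 81%.
Chain via Ridgefield Foods Inc. → Slate Shipping BV (R3): 92% × 88% × 19% = 15.3824% of Wildmere Services GmbH.
Chain via Ironwood Industries Corp. → Redpoint Manufacturing Inc. (R3): 81% × 52% × 33% = 13.8996% of Wildmere Services GmbH.
Aggregating (R2): 15.3824% + 13.8996% = 29.282%.

29.282%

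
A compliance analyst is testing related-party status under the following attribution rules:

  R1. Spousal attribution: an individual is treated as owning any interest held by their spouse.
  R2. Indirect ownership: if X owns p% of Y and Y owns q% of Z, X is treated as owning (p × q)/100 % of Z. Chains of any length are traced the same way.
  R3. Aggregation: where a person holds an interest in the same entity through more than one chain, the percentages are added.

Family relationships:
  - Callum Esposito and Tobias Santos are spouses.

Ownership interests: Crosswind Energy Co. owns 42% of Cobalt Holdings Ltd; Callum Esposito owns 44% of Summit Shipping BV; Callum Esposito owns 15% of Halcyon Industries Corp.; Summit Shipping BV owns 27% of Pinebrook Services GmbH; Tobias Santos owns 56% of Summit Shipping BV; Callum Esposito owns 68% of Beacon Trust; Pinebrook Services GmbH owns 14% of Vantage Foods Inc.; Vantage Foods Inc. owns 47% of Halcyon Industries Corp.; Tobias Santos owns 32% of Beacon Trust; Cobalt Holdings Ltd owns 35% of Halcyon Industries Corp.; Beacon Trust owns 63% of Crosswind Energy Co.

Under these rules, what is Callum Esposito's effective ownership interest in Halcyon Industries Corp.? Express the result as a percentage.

26.0376%

By spousal attribution (R1), Callum Esposito is treated as also owning Tobias Santos's interest in Beacon Trust, giving 68% + 32% = 100%.
By spousal attribution (R1), Callum Esposito is treated as also owning Tobias Santos's interest in Summit Shipping BV, giving 44% + 56% = 100%.
Chain via Beacon Trust → Crosswind Energy Co. → Cobalt Holdings Ltd (R2): 100% × 63% × 42% × 35% = 9.261% of Halcyon Industries Corp.
Chain via Summit Shipping BV → Pinebrook Services GmbH → Vantage Foods Inc. (R2): 100% × 27% × 14% × 47% = 1.7766% of Halcyon Industries Corp.
Direct interest in Halcyon Industries Corp: 15%.
Aggregating (R3): 9.261% + 1.7766% + 15% = 26.0376%.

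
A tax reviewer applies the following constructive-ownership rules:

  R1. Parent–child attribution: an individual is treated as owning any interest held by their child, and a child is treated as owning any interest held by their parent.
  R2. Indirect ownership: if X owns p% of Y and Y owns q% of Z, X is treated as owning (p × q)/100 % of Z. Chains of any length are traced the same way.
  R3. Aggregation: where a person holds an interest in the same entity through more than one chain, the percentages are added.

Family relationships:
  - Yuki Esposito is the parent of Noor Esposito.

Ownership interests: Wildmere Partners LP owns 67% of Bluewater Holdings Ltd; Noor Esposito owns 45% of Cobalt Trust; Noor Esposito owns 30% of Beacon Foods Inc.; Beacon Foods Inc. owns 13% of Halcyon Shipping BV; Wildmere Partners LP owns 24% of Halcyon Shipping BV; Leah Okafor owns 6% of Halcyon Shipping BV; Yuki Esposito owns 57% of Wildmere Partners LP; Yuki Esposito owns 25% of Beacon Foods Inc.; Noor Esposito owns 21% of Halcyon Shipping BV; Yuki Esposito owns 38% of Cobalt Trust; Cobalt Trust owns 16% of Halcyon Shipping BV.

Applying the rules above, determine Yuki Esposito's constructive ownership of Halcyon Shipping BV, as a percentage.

55.11%

By parent–child attribution (R1), Yuki Esposito is treated as also owning Noor Esposito's interest in Cobalt Trust, giving 38% + 45% = 83%.
By parent–child attribution (R1), Yuki Esposito is treated as also owning Noor Esposito's interest in Beacon Foods Inc, giving 25% + 30% = 55%.
By parent–child attribution (R1), Yuki Esposito is treated as owning Noor Esposito's 21% interest in Halcyon Shipping BV.
Chain via Cobalt Trust (R2): 83% × 16% = 13.28% of Halcyon Shipping BV.
Chain via Beacon Foods Inc. (R2): 55% × 13% = 7.15% of Halcyon Shipping BV.
Chain via Wildmere Partners LP (R2): 57% × 24% = 13.68% of Halcyon Shipping BV.
Direct interest in Halcyon Shipping BV: 21%.
Aggregating (R3): 13.28% + 7.15% + 13.68% + 21% = 55.11%.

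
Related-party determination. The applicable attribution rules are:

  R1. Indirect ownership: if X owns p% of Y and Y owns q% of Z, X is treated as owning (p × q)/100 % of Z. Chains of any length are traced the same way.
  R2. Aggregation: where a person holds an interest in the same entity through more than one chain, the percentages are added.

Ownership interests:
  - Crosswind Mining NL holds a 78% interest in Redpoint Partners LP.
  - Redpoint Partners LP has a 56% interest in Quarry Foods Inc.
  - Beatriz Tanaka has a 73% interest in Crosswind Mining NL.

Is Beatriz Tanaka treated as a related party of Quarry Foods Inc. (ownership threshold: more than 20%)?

Chain via Crosswind Mining NL → Redpoint Partners LP (R1): 73% × 78% × 56% = 31.8864% of Quarry Foods Inc.
31.8864% exceeds the 20% threshold, so Beatriz is a related party to Quarry Foods Inc.

Yes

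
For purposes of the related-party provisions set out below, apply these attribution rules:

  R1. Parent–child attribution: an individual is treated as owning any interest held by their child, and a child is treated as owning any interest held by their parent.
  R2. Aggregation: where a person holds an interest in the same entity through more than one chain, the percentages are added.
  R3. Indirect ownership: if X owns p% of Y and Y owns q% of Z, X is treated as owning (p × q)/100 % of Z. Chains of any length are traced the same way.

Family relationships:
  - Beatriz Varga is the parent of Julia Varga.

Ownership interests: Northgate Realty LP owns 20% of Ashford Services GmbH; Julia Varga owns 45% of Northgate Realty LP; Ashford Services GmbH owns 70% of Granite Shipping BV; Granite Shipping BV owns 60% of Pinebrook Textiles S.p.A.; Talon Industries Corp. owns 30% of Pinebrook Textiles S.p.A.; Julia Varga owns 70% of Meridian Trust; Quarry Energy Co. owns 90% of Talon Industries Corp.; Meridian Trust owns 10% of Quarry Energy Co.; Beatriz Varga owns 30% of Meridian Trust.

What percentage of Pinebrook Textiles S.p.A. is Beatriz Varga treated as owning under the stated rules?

6.48%

By parent–child attribution (R1), Beatriz Varga is treated as also owning Julia Varga's interest in Meridian Trust, giving 30% + 70% = 100%.
By parent–child attribution (R1), Beatriz Varga is treated as owning Julia Varga's 45% interest in Northgate Realty LP.
Chain via Meridian Trust → Quarry Energy Co. → Talon Industries Corp. (R3): 100% × 10% × 90% × 30% = 2.7% of Pinebrook Textiles S.p.A.
Chain via Northgate Realty LP → Ashford Services GmbH → Granite Shipping BV (R3): 45% × 20% × 70% × 60% = 3.78% of Pinebrook Textiles S.p.A.
Aggregating (R2): 2.7% + 3.78% = 6.48%.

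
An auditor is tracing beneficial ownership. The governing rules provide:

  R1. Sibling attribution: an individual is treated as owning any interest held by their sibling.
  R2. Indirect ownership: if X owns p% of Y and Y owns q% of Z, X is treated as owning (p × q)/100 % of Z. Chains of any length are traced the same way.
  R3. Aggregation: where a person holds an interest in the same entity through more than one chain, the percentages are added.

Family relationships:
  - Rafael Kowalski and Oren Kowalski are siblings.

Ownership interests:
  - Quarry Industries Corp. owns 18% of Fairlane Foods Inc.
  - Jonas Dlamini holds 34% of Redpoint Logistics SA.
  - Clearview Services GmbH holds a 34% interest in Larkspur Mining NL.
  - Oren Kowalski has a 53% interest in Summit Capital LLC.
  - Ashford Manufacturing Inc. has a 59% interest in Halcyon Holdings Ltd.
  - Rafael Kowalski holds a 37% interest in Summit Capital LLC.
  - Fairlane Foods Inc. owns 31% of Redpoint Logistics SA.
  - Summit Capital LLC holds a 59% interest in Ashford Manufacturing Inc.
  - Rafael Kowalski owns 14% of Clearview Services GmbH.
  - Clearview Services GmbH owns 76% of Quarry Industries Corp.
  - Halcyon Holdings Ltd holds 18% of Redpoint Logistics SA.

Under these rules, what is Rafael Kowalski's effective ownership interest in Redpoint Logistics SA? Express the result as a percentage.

By sibling attribution (R1), Rafael Kowalski is treated as also owning Oren Kowalski's interest in Summit Capital LLC, giving 37% + 53% = 90%.
Chain via Clearview Services GmbH → Quarry Industries Corp. → Fairlane Foods Inc. (R2): 14% × 76% × 18% × 31% = 0.593712% of Redpoint Logistics SA.
Chain via Summit Capital LLC → Ashford Manufacturing Inc. → Halcyon Holdings Ltd (R2): 90% × 59% × 59% × 18% = 5.63922% of Redpoint Logistics SA.
Aggregating (R3): 0.593712% + 5.63922% = 6.232932%.

6.232932%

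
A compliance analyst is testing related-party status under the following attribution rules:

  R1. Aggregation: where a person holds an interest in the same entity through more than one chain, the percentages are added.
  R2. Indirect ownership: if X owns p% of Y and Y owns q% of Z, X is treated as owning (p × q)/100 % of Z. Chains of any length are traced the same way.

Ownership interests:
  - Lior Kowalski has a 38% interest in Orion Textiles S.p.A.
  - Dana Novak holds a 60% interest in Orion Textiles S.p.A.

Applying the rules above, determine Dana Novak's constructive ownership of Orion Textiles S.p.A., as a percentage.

60%

Direct interest in Orion Textiles S.p.A: 60%.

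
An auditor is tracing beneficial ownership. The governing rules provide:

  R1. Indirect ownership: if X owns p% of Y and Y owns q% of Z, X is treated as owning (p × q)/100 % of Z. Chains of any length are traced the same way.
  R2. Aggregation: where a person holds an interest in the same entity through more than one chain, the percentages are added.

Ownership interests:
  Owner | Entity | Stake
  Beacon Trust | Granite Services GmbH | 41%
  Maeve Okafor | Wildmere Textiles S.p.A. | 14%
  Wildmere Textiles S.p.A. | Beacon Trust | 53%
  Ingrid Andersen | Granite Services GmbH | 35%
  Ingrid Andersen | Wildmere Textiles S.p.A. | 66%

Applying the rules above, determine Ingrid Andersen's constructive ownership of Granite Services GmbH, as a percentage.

49.3418%

Chain via Wildmere Textiles S.p.A. → Beacon Trust (R1): 66% × 53% × 41% = 14.3418% of Granite Services GmbH.
Direct interest in Granite Services GmbH: 35%.
Aggregating (R2): 14.3418% + 35% = 49.3418%.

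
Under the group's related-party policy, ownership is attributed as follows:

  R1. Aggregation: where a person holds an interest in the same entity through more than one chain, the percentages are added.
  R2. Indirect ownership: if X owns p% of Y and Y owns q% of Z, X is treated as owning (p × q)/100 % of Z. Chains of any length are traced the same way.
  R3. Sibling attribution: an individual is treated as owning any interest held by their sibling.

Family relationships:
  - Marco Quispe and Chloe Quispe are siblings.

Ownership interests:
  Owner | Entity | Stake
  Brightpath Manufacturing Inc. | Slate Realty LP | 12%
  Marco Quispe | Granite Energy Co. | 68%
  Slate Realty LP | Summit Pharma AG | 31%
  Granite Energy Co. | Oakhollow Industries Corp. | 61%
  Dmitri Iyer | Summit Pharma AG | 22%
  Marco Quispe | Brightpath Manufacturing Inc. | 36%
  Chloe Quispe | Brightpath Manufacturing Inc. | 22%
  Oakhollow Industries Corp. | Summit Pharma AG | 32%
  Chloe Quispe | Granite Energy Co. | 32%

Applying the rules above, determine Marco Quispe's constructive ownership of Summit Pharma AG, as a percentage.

21.6776%

By sibling attribution (R3), Marco Quispe is treated as also owning Chloe Quispe's interest in Brightpath Manufacturing Inc, giving 36% + 22% = 58%.
By sibling attribution (R3), Marco Quispe is treated as also owning Chloe Quispe's interest in Granite Energy Co, giving 68% + 32% = 100%.
Chain via Brightpath Manufacturing Inc. → Slate Realty LP (R2): 58% × 12% × 31% = 2.1576% of Summit Pharma AG.
Chain via Granite Energy Co. → Oakhollow Industries Corp. (R2): 100% × 61% × 32% = 19.52% of Summit Pharma AG.
Aggregating (R1): 2.1576% + 19.52% = 21.6776%.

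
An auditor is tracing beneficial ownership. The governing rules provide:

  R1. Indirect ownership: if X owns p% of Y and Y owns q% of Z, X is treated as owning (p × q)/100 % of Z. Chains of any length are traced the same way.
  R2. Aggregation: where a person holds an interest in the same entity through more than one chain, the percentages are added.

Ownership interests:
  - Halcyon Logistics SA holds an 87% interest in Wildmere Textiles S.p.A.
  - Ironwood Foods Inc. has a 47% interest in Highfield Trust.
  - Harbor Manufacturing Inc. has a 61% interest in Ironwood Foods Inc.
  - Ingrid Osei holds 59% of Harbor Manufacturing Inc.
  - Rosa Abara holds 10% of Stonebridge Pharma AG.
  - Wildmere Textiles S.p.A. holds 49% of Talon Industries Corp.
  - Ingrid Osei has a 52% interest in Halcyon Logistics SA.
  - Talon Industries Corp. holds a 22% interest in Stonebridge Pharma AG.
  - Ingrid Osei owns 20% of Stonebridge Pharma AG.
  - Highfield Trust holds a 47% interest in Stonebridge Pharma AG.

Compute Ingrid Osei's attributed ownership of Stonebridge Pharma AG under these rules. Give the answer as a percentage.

Chain via Harbor Manufacturing Inc. → Ironwood Foods Inc. → Highfield Trust (R1): 59% × 61% × 47% × 47% = 7.950191% of Stonebridge Pharma AG.
Chain via Halcyon Logistics SA → Wildmere Textiles S.p.A. → Talon Industries Corp. (R1): 52% × 87% × 49% × 22% = 4.876872% of Stonebridge Pharma AG.
Direct interest in Stonebridge Pharma AG: 20%.
Aggregating (R2): 7.950191% + 4.876872% + 20% = 32.827063%.

32.827063%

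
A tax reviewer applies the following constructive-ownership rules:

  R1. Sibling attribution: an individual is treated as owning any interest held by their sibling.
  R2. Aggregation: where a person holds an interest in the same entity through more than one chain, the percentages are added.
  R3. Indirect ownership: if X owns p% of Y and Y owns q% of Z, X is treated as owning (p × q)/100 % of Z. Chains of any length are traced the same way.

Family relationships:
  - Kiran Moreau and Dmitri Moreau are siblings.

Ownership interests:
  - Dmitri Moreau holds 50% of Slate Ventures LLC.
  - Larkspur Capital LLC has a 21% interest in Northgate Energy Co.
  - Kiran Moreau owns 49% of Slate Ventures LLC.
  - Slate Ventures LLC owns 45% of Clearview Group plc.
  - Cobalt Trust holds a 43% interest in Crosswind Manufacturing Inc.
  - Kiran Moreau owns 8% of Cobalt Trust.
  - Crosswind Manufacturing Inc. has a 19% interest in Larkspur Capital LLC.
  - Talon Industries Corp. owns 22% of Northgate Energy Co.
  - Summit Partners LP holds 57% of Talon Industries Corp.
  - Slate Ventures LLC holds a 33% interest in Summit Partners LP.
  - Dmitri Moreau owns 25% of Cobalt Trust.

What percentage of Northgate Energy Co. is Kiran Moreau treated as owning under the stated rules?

By sibling attribution (R1), Kiran Moreau is treated as also owning Dmitri Moreau's interest in Cobalt Trust, giving 8% + 25% = 33%.
By sibling attribution (R1), Kiran Moreau is treated as also owning Dmitri Moreau's interest in Slate Ventures LLC, giving 49% + 50% = 99%.
Chain via Cobalt Trust → Crosswind Manufacturing Inc. → Larkspur Capital LLC (R3): 33% × 43% × 19% × 21% = 0.566181% of Northgate Energy Co.
Chain via Slate Ventures LLC → Summit Partners LP → Talon Industries Corp. (R3): 99% × 33% × 57% × 22% = 4.096818% of Northgate Energy Co.
Aggregating (R2): 0.566181% + 4.096818% = 4.662999%.

4.662999%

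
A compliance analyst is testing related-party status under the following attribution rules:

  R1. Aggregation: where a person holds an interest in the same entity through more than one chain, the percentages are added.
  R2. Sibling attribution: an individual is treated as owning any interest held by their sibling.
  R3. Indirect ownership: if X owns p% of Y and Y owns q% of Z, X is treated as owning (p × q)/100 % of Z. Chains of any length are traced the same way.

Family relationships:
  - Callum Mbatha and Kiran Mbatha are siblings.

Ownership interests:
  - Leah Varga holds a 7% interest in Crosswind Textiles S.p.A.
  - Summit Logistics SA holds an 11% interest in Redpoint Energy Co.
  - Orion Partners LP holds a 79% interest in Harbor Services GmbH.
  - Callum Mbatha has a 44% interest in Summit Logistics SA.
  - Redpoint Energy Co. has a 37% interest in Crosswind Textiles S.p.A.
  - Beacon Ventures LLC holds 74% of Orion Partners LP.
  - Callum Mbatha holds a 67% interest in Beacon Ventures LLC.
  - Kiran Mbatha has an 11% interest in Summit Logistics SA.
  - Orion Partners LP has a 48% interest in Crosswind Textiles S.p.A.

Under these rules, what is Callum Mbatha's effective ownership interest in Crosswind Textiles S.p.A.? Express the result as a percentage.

26.0369%

By sibling attribution (R2), Callum Mbatha is treated as also owning Kiran Mbatha's interest in Summit Logistics SA, giving 44% + 11% = 55%.
Chain via Summit Logistics SA → Redpoint Energy Co. (R3): 55% × 11% × 37% = 2.2385% of Crosswind Textiles S.p.A.
Chain via Beacon Ventures LLC → Orion Partners LP (R3): 67% × 74% × 48% = 23.7984% of Crosswind Textiles S.p.A.
Aggregating (R1): 2.2385% + 23.7984% = 26.0369%.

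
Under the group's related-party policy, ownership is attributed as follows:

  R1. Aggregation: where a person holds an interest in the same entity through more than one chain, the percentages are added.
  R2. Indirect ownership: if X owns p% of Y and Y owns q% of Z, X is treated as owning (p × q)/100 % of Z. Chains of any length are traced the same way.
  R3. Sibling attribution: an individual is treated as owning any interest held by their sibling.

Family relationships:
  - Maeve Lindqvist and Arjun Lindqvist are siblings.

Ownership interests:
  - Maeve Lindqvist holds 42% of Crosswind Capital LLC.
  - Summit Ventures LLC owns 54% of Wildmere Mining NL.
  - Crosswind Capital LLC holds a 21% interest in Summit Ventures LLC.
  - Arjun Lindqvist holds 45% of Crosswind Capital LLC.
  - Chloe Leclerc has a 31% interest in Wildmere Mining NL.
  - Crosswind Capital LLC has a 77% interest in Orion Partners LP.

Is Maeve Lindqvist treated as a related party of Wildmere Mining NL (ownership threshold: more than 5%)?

By sibling attribution (R3), Maeve Lindqvist is treated as also owning Arjun Lindqvist's interest in Crosswind Capital LLC, giving 42% + 45% = 87%.
Chain via Crosswind Capital LLC → Summit Ventures LLC (R2): 87% × 21% × 54% = 9.8658% of Wildmere Mining NL.
9.8658% exceeds the 5% threshold, so Maeve is a related party to Wildmere Mining NL.

Yes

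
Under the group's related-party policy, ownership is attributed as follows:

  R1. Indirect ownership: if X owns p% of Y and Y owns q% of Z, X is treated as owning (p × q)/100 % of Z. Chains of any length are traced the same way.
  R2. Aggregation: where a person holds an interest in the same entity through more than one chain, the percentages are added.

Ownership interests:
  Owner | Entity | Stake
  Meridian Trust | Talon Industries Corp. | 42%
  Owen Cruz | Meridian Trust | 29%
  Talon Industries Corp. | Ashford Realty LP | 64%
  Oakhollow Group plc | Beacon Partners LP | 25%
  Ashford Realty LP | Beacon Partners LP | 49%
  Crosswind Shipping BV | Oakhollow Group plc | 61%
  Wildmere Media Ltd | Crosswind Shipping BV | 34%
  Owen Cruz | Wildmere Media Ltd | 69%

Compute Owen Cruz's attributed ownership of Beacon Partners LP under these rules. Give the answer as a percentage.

Chain via Meridian Trust → Talon Industries Corp. → Ashford Realty LP (R1): 29% × 42% × 64% × 49% = 3.819648% of Beacon Partners LP.
Chain via Wildmere Media Ltd → Crosswind Shipping BV → Oakhollow Group plc (R1): 69% × 34% × 61% × 25% = 3.57765% of Beacon Partners LP.
Aggregating (R2): 3.819648% + 3.57765% = 7.397298%.

7.397298%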